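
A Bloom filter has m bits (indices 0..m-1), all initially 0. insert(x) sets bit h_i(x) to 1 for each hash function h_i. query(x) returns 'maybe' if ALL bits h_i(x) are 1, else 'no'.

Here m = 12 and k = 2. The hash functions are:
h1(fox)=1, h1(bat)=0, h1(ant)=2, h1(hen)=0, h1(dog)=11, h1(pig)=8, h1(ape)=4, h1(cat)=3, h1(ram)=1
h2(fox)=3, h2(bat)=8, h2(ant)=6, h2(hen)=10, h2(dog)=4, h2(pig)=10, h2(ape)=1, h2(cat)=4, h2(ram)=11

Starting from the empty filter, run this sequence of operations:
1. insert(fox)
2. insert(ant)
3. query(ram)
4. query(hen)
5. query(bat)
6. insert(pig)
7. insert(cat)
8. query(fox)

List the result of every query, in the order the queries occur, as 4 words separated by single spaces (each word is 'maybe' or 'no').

Start: bits=000000000000
Op 1: insert fox -> sets bits 1 3 -> bits=010100000000
Op 2: insert ant -> sets bits 2 6 -> bits=011100100000
Op 3: query ram -> checks bit1=1, bit11=0 (has a 0) -> no
Op 4: query hen -> checks bit0=0, bit10=0 (has a 0) -> no
Op 5: query bat -> checks bit0=0, bit8=0 (has a 0) -> no
Op 6: insert pig -> sets bits 8 10 -> bits=011100101010
Op 7: insert cat -> sets bits 3 4 -> bits=011110101010
Op 8: query fox -> checks bit1=1, bit3=1 (all 1) -> maybe
Query results in order: no no no maybe

Answer: no no no maybe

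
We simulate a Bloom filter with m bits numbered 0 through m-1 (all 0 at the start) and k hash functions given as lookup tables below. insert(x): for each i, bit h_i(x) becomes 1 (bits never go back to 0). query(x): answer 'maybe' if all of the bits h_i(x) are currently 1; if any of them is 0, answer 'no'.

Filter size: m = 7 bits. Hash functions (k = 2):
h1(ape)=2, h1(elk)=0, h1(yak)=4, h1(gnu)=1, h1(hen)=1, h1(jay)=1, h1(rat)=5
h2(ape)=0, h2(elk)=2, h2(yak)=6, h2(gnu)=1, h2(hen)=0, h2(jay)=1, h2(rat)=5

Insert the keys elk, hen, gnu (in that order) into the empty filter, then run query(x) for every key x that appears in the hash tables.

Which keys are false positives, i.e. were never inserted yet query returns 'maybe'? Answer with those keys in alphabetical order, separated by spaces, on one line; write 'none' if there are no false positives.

Start: bits=0000000
After insert 'elk': sets bits 0 2 -> bits=1010000
After insert 'hen': sets bits 0 1 -> bits=1110000
After insert 'gnu': sets bits 1 -> bits=1110000
Not inserted: ape jay rat yak — query each against bits=1110000:
query ape: checks bit0=1, bit2=1 (all 1) -> maybe => FALSE POSITIVE
query jay: checks bit1=1 (all 1) -> maybe => FALSE POSITIVE
query rat: checks bit5=0 (has a 0) -> no => not a false positive
query yak: checks bit4=0, bit6=0 (has a 0) -> no => not a false positive
False positives (alphabetical): ape jay

Answer: ape jay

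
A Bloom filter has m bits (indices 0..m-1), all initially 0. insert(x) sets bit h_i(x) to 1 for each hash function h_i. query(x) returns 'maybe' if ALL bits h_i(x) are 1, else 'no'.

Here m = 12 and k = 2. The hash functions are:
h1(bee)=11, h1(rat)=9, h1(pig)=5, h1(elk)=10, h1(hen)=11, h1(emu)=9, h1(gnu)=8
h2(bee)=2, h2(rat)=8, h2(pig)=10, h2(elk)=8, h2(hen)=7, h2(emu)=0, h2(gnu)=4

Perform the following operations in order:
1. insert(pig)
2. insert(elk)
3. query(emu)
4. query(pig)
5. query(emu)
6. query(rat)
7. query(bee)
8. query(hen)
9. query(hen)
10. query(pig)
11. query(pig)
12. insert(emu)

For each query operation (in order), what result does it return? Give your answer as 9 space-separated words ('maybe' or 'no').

Answer: no maybe no no no no no maybe maybe

Derivation:
Start: bits=000000000000
Op 1: insert pig -> sets bits 5 10 -> bits=000001000010
Op 2: insert elk -> sets bits 8 10 -> bits=000001001010
Op 3: query emu -> checks bit0=0, bit9=0 (has a 0) -> no
Op 4: query pig -> checks bit5=1, bit10=1 (all 1) -> maybe
Op 5: query emu -> checks bit0=0, bit9=0 (has a 0) -> no
Op 6: query rat -> checks bit8=1, bit9=0 (has a 0) -> no
Op 7: query bee -> checks bit2=0, bit11=0 (has a 0) -> no
Op 8: query hen -> checks bit7=0, bit11=0 (has a 0) -> no
Op 9: query hen -> checks bit7=0, bit11=0 (has a 0) -> no
Op 10: query pig -> checks bit5=1, bit10=1 (all 1) -> maybe
Op 11: query pig -> checks bit5=1, bit10=1 (all 1) -> maybe
Op 12: insert emu -> sets bits 0 9 -> bits=100001001110
Query results in order: no maybe no no no no no maybe maybe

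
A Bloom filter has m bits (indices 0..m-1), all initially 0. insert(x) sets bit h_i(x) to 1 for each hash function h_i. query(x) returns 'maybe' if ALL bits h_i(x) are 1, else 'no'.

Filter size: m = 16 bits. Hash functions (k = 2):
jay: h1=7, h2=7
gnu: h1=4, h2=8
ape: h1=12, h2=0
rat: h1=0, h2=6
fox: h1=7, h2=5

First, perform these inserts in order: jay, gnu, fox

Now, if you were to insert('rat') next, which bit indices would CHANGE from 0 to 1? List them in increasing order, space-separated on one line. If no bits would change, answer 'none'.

Start: bits=0000000000000000
After insert 'jay': sets bits 7 -> bits=0000000100000000
After insert 'gnu': sets bits 4 8 -> bits=0000100110000000
After insert 'fox': sets bits 5 7 -> bits=0000110110000000
insert 'rat' would touch bits 0 6; currently bit0=0, bit6=0
Bits that are 0 among those (would change 0->1): 0 6

Answer: 0 6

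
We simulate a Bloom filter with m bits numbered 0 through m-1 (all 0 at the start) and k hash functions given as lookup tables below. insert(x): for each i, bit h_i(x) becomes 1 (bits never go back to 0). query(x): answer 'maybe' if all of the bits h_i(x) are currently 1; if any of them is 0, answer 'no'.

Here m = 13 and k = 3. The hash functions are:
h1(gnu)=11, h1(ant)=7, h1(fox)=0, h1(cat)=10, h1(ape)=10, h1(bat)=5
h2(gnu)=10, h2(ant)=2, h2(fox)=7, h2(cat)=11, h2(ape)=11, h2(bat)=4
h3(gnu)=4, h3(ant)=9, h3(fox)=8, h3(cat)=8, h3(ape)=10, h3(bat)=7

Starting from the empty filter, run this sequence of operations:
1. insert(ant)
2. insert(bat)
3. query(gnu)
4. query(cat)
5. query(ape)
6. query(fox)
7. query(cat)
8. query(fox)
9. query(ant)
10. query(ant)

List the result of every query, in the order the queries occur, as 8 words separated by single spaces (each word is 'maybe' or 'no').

Answer: no no no no no no maybe maybe

Derivation:
Start: bits=0000000000000
Op 1: insert ant -> sets bits 2 7 9 -> bits=0010000101000
Op 2: insert bat -> sets bits 4 5 7 -> bits=0010110101000
Op 3: query gnu -> checks bit4=1, bit10=0, bit11=0 (has a 0) -> no
Op 4: query cat -> checks bit8=0, bit10=0, bit11=0 (has a 0) -> no
Op 5: query ape -> checks bit10=0, bit11=0 (has a 0) -> no
Op 6: query fox -> checks bit0=0, bit7=1, bit8=0 (has a 0) -> no
Op 7: query cat -> checks bit8=0, bit10=0, bit11=0 (has a 0) -> no
Op 8: query fox -> checks bit0=0, bit7=1, bit8=0 (has a 0) -> no
Op 9: query ant -> checks bit2=1, bit7=1, bit9=1 (all 1) -> maybe
Op 10: query ant -> checks bit2=1, bit7=1, bit9=1 (all 1) -> maybe
Query results in order: no no no no no no maybe maybe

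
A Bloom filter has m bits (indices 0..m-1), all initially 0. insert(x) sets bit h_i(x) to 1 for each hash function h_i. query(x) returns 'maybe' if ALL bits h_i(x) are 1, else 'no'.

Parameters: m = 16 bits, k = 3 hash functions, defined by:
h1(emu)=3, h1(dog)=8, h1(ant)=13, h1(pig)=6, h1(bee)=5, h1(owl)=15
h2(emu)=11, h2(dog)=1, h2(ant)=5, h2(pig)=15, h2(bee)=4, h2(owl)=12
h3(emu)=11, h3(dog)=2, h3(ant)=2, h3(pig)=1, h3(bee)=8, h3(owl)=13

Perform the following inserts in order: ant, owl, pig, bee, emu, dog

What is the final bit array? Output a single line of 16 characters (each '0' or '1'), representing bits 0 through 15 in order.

Answer: 0111111010011101

Derivation:
Start: bits=0000000000000000
After insert 'ant': sets bits 2 5 13 -> bits=0010010000000100
After insert 'owl': sets bits 12 13 15 -> bits=0010010000001101
After insert 'pig': sets bits 1 6 15 -> bits=0110011000001101
After insert 'bee': sets bits 4 5 8 -> bits=0110111010001101
After insert 'emu': sets bits 3 11 -> bits=0111111010011101
After insert 'dog': sets bits 1 2 8 -> bits=0111111010011101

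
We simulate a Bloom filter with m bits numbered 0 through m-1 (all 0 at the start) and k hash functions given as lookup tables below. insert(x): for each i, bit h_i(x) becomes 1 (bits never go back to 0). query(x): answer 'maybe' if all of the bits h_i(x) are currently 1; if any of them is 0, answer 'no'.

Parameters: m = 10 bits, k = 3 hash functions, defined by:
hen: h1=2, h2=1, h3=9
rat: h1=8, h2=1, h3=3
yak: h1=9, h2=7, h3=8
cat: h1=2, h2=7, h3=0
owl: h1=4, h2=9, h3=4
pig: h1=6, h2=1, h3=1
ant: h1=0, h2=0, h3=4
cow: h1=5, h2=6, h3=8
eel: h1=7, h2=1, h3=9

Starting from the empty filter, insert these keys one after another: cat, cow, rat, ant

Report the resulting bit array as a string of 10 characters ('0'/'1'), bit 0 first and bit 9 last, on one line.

Start: bits=0000000000
After insert 'cat': sets bits 0 2 7 -> bits=1010000100
After insert 'cow': sets bits 5 6 8 -> bits=1010011110
After insert 'rat': sets bits 1 3 8 -> bits=1111011110
After insert 'ant': sets bits 0 4 -> bits=1111111110

Answer: 1111111110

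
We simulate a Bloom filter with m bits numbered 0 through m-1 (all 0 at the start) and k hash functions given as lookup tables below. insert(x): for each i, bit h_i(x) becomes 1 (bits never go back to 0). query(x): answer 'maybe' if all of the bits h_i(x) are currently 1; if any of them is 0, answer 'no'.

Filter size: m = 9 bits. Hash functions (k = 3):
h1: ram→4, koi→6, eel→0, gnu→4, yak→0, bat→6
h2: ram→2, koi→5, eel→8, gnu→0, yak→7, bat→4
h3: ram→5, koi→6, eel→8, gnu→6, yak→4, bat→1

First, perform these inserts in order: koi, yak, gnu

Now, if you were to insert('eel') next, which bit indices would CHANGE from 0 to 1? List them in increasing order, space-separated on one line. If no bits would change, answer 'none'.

Start: bits=000000000
After insert 'koi': sets bits 5 6 -> bits=000001100
After insert 'yak': sets bits 0 4 7 -> bits=100011110
After insert 'gnu': sets bits 0 4 6 -> bits=100011110
insert 'eel' would touch bits 0 8; currently bit0=1, bit8=0
Bits that are 0 among those (would change 0->1): 8

Answer: 8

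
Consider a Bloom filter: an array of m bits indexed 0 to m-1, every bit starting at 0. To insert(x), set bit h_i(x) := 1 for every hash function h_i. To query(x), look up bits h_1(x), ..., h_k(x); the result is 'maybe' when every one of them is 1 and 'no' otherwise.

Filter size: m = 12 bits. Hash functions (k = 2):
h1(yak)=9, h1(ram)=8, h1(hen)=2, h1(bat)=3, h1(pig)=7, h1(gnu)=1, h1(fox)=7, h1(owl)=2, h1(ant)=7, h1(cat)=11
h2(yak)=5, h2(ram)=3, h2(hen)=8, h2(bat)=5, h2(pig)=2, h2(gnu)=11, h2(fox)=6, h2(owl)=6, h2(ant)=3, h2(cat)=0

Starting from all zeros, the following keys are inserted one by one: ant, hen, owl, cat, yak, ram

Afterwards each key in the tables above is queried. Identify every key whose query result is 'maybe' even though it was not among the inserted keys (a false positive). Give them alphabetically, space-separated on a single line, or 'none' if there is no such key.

Start: bits=000000000000
After insert 'ant': sets bits 3 7 -> bits=000100010000
After insert 'hen': sets bits 2 8 -> bits=001100011000
After insert 'owl': sets bits 2 6 -> bits=001100111000
After insert 'cat': sets bits 0 11 -> bits=101100111001
After insert 'yak': sets bits 5 9 -> bits=101101111101
After insert 'ram': sets bits 3 8 -> bits=101101111101
Not inserted: bat fox gnu pig — query each against bits=101101111101:
query bat: checks bit3=1, bit5=1 (all 1) -> maybe => FALSE POSITIVE
query fox: checks bit6=1, bit7=1 (all 1) -> maybe => FALSE POSITIVE
query gnu: checks bit1=0, bit11=1 (has a 0) -> no => not a false positive
query pig: checks bit2=1, bit7=1 (all 1) -> maybe => FALSE POSITIVE
False positives (alphabetical): bat fox pig

Answer: bat fox pig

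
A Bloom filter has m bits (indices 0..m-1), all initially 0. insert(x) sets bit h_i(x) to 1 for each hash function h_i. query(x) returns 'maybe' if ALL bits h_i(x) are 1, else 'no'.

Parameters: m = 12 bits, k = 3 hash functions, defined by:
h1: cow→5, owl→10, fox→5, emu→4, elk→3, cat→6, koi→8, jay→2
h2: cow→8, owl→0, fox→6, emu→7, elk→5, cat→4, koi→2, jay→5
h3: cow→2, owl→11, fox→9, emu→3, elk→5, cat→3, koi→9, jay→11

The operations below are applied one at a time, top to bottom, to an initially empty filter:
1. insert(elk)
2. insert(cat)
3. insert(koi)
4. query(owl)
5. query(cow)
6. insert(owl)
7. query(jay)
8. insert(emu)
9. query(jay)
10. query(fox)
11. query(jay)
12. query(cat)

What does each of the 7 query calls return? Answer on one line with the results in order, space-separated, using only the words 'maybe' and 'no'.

Answer: no maybe maybe maybe maybe maybe maybe

Derivation:
Start: bits=000000000000
Op 1: insert elk -> sets bits 3 5 -> bits=000101000000
Op 2: insert cat -> sets bits 3 4 6 -> bits=000111100000
Op 3: insert koi -> sets bits 2 8 9 -> bits=001111101100
Op 4: query owl -> checks bit0=0, bit10=0, bit11=0 (has a 0) -> no
Op 5: query cow -> checks bit2=1, bit5=1, bit8=1 (all 1) -> maybe
Op 6: insert owl -> sets bits 0 10 11 -> bits=101111101111
Op 7: query jay -> checks bit2=1, bit5=1, bit11=1 (all 1) -> maybe
Op 8: insert emu -> sets bits 3 4 7 -> bits=101111111111
Op 9: query jay -> checks bit2=1, bit5=1, bit11=1 (all 1) -> maybe
Op 10: query fox -> checks bit5=1, bit6=1, bit9=1 (all 1) -> maybe
Op 11: query jay -> checks bit2=1, bit5=1, bit11=1 (all 1) -> maybe
Op 12: query cat -> checks bit3=1, bit4=1, bit6=1 (all 1) -> maybe
Query results in order: no maybe maybe maybe maybe maybe maybe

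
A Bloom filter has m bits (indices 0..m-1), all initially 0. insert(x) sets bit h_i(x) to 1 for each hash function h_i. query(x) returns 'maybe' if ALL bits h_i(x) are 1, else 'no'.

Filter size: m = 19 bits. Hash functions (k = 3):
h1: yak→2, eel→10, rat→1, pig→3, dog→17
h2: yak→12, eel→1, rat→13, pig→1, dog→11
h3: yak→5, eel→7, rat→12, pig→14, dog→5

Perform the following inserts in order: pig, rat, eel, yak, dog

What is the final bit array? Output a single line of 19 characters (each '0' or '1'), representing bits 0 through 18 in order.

Start: bits=0000000000000000000
After insert 'pig': sets bits 1 3 14 -> bits=0101000000000010000
After insert 'rat': sets bits 1 12 13 -> bits=0101000000001110000
After insert 'eel': sets bits 1 7 10 -> bits=0101000100101110000
After insert 'yak': sets bits 2 5 12 -> bits=0111010100101110000
After insert 'dog': sets bits 5 11 17 -> bits=0111010100111110010

Answer: 0111010100111110010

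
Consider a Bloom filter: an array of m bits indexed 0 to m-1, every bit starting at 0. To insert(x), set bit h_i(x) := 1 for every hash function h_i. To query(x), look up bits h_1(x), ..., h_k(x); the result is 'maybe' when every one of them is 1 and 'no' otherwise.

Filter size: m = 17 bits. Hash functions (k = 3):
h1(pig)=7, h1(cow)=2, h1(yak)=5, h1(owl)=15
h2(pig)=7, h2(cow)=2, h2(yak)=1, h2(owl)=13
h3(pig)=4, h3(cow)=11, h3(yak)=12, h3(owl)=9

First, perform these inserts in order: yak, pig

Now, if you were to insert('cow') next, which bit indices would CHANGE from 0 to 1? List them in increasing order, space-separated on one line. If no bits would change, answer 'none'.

Start: bits=00000000000000000
After insert 'yak': sets bits 1 5 12 -> bits=01000100000010000
After insert 'pig': sets bits 4 7 -> bits=01001101000010000
insert 'cow' would touch bits 2 11; currently bit2=0, bit11=0
Bits that are 0 among those (would change 0->1): 2 11

Answer: 2 11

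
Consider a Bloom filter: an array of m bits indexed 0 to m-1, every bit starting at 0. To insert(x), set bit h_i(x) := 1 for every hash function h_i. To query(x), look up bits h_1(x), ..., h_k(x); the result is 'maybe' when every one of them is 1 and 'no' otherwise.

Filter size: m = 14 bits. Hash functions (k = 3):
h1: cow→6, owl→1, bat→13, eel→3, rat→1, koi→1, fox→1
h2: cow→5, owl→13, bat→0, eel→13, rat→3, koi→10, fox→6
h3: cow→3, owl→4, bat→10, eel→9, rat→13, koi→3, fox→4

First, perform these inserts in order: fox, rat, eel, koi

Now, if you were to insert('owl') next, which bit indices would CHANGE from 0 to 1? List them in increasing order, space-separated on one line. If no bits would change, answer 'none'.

Start: bits=00000000000000
After insert 'fox': sets bits 1 4 6 -> bits=01001010000000
After insert 'rat': sets bits 1 3 13 -> bits=01011010000001
After insert 'eel': sets bits 3 9 13 -> bits=01011010010001
After insert 'koi': sets bits 1 3 10 -> bits=01011010011001
insert 'owl' would touch bits 1 4 13; currently bit1=1, bit4=1, bit13=1
Bits that are 0 among those (would change 0->1): none

Answer: none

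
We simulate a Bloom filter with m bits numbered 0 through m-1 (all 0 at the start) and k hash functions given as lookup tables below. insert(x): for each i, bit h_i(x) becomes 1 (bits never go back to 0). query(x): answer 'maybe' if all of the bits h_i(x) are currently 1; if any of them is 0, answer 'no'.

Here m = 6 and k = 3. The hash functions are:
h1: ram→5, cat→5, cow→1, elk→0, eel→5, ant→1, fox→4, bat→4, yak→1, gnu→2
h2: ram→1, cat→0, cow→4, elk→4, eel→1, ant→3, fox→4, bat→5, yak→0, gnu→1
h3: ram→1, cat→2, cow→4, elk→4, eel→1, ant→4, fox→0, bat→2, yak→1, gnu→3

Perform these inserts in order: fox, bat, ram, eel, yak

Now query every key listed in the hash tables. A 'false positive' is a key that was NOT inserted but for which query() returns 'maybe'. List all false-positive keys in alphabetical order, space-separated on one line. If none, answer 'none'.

Start: bits=000000
After insert 'fox': sets bits 0 4 -> bits=100010
After insert 'bat': sets bits 2 4 5 -> bits=101011
After insert 'ram': sets bits 1 5 -> bits=111011
After insert 'eel': sets bits 1 5 -> bits=111011
After insert 'yak': sets bits 0 1 -> bits=111011
Not inserted: ant cat cow elk gnu — query each against bits=111011:
query ant: checks bit1=1, bit3=0, bit4=1 (has a 0) -> no => not a false positive
query cat: checks bit0=1, bit2=1, bit5=1 (all 1) -> maybe => FALSE POSITIVE
query cow: checks bit1=1, bit4=1 (all 1) -> maybe => FALSE POSITIVE
query elk: checks bit0=1, bit4=1 (all 1) -> maybe => FALSE POSITIVE
query gnu: checks bit1=1, bit2=1, bit3=0 (has a 0) -> no => not a false positive
False positives (alphabetical): cat cow elk

Answer: cat cow elk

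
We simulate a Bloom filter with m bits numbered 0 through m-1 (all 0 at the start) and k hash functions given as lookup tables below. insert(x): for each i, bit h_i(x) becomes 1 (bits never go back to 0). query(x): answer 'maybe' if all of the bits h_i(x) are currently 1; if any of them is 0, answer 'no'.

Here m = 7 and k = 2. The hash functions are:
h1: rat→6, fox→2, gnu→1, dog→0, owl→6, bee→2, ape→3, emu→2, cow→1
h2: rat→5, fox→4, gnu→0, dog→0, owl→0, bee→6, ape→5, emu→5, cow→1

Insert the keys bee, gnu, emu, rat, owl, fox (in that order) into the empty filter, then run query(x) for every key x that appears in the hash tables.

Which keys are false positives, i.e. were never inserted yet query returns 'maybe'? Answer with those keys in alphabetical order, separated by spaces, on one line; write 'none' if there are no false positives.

Start: bits=0000000
After insert 'bee': sets bits 2 6 -> bits=0010001
After insert 'gnu': sets bits 0 1 -> bits=1110001
After insert 'emu': sets bits 2 5 -> bits=1110011
After insert 'rat': sets bits 5 6 -> bits=1110011
After insert 'owl': sets bits 0 6 -> bits=1110011
After insert 'fox': sets bits 2 4 -> bits=1110111
Not inserted: ape cow dog — query each against bits=1110111:
query ape: checks bit3=0, bit5=1 (has a 0) -> no => not a false positive
query cow: checks bit1=1 (all 1) -> maybe => FALSE POSITIVE
query dog: checks bit0=1 (all 1) -> maybe => FALSE POSITIVE
False positives (alphabetical): cow dog

Answer: cow dog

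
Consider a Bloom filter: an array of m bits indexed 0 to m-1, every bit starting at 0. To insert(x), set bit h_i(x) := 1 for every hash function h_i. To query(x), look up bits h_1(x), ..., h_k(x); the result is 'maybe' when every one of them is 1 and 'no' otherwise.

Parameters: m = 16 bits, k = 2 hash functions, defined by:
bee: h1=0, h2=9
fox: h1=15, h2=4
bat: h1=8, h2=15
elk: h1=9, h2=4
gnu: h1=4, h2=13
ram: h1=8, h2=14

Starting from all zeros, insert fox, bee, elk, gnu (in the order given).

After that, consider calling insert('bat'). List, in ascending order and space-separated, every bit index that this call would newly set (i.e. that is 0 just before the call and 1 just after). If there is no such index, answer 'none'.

Start: bits=0000000000000000
After insert 'fox': sets bits 4 15 -> bits=0000100000000001
After insert 'bee': sets bits 0 9 -> bits=1000100001000001
After insert 'elk': sets bits 4 9 -> bits=1000100001000001
After insert 'gnu': sets bits 4 13 -> bits=1000100001000101
insert 'bat' would touch bits 8 15; currently bit8=0, bit15=1
Bits that are 0 among those (would change 0->1): 8

Answer: 8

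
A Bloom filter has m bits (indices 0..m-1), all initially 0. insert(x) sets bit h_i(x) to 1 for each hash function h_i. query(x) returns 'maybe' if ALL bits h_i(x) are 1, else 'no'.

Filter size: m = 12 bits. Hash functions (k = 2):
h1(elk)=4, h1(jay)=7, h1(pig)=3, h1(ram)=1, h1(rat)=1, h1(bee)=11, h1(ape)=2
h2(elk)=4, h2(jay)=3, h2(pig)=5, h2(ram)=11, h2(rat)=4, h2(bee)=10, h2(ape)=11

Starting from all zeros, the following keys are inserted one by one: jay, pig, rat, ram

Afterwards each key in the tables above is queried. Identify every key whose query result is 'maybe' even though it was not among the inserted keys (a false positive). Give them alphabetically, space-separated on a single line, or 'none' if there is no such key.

Start: bits=000000000000
After insert 'jay': sets bits 3 7 -> bits=000100010000
After insert 'pig': sets bits 3 5 -> bits=000101010000
After insert 'rat': sets bits 1 4 -> bits=010111010000
After insert 'ram': sets bits 1 11 -> bits=010111010001
Not inserted: ape bee elk — query each against bits=010111010001:
query ape: checks bit2=0, bit11=1 (has a 0) -> no => not a false positive
query bee: checks bit10=0, bit11=1 (has a 0) -> no => not a false positive
query elk: checks bit4=1 (all 1) -> maybe => FALSE POSITIVE
False positives (alphabetical): elk

Answer: elk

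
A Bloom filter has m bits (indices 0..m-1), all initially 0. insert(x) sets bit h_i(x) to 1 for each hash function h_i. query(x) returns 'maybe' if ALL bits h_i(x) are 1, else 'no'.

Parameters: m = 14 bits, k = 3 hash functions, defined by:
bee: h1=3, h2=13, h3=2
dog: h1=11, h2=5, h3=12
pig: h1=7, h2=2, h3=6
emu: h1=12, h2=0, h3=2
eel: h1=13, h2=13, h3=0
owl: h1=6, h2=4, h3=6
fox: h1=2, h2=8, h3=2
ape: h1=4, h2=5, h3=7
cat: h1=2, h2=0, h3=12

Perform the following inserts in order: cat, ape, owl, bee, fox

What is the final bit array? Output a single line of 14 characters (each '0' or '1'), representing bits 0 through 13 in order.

Start: bits=00000000000000
After insert 'cat': sets bits 0 2 12 -> bits=10100000000010
After insert 'ape': sets bits 4 5 7 -> bits=10101101000010
After insert 'owl': sets bits 4 6 -> bits=10101111000010
After insert 'bee': sets bits 2 3 13 -> bits=10111111000011
After insert 'fox': sets bits 2 8 -> bits=10111111100011

Answer: 10111111100011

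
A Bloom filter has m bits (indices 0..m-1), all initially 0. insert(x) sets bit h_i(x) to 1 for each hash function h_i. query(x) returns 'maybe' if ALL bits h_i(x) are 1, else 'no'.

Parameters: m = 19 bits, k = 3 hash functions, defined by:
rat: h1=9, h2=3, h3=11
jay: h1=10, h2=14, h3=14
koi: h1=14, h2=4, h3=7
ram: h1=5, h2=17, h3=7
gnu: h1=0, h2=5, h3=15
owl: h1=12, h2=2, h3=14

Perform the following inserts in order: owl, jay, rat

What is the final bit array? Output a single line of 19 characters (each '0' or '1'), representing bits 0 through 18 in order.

Start: bits=0000000000000000000
After insert 'owl': sets bits 2 12 14 -> bits=0010000000001010000
After insert 'jay': sets bits 10 14 -> bits=0010000000101010000
After insert 'rat': sets bits 3 9 11 -> bits=0011000001111010000

Answer: 0011000001111010000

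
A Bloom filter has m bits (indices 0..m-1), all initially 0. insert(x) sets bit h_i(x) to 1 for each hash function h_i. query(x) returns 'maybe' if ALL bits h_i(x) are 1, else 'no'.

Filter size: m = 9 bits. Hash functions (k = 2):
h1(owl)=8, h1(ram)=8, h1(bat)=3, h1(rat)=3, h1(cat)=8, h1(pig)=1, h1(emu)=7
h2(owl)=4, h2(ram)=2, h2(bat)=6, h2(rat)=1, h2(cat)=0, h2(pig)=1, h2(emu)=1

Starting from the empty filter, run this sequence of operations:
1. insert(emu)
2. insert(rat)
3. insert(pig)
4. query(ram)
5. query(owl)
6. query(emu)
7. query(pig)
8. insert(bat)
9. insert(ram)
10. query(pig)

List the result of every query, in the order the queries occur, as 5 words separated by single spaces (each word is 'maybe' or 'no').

Answer: no no maybe maybe maybe

Derivation:
Start: bits=000000000
Op 1: insert emu -> sets bits 1 7 -> bits=010000010
Op 2: insert rat -> sets bits 1 3 -> bits=010100010
Op 3: insert pig -> sets bits 1 -> bits=010100010
Op 4: query ram -> checks bit2=0, bit8=0 (has a 0) -> no
Op 5: query owl -> checks bit4=0, bit8=0 (has a 0) -> no
Op 6: query emu -> checks bit1=1, bit7=1 (all 1) -> maybe
Op 7: query pig -> checks bit1=1 (all 1) -> maybe
Op 8: insert bat -> sets bits 3 6 -> bits=010100110
Op 9: insert ram -> sets bits 2 8 -> bits=011100111
Op 10: query pig -> checks bit1=1 (all 1) -> maybe
Query results in order: no no maybe maybe maybe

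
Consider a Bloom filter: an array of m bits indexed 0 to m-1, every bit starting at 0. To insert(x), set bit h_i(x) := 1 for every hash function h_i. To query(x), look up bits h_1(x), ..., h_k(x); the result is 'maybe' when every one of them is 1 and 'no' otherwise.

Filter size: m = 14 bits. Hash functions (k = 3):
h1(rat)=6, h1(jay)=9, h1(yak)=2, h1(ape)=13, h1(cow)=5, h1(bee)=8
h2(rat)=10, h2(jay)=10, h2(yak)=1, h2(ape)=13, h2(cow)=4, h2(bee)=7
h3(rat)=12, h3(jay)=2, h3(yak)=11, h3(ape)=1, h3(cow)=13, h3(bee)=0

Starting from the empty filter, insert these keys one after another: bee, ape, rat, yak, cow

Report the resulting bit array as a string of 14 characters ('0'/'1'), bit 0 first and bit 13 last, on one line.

Answer: 11101111101111

Derivation:
Start: bits=00000000000000
After insert 'bee': sets bits 0 7 8 -> bits=10000001100000
After insert 'ape': sets bits 1 13 -> bits=11000001100001
After insert 'rat': sets bits 6 10 12 -> bits=11000011101011
After insert 'yak': sets bits 1 2 11 -> bits=11100011101111
After insert 'cow': sets bits 4 5 13 -> bits=11101111101111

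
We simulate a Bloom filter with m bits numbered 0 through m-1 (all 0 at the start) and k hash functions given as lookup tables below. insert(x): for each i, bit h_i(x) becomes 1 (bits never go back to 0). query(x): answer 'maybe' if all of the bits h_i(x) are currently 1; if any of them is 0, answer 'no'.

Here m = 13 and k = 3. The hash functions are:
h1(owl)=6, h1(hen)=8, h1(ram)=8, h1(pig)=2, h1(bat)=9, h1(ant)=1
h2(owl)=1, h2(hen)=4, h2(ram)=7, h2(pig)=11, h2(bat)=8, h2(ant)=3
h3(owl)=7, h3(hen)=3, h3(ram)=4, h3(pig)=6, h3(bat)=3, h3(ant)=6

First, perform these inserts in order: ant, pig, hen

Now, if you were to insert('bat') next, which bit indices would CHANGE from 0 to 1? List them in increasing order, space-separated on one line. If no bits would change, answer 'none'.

Answer: 9

Derivation:
Start: bits=0000000000000
After insert 'ant': sets bits 1 3 6 -> bits=0101001000000
After insert 'pig': sets bits 2 6 11 -> bits=0111001000010
After insert 'hen': sets bits 3 4 8 -> bits=0111101010010
insert 'bat' would touch bits 3 8 9; currently bit3=1, bit8=1, bit9=0
Bits that are 0 among those (would change 0->1): 9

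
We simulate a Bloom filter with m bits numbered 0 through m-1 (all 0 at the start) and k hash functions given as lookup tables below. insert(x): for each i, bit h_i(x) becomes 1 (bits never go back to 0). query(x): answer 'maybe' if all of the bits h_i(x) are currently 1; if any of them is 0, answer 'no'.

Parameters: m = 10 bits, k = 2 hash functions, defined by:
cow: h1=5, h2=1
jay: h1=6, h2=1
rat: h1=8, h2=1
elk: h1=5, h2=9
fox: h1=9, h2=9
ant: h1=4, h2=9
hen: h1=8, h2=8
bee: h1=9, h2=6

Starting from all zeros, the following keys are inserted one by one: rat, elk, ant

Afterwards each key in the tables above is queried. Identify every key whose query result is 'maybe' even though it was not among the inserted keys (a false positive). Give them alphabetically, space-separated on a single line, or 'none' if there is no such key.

Start: bits=0000000000
After insert 'rat': sets bits 1 8 -> bits=0100000010
After insert 'elk': sets bits 5 9 -> bits=0100010011
After insert 'ant': sets bits 4 9 -> bits=0100110011
Not inserted: bee cow fox hen jay — query each against bits=0100110011:
query bee: checks bit6=0, bit9=1 (has a 0) -> no => not a false positive
query cow: checks bit1=1, bit5=1 (all 1) -> maybe => FALSE POSITIVE
query fox: checks bit9=1 (all 1) -> maybe => FALSE POSITIVE
query hen: checks bit8=1 (all 1) -> maybe => FALSE POSITIVE
query jay: checks bit1=1, bit6=0 (has a 0) -> no => not a false positive
False positives (alphabetical): cow fox hen

Answer: cow fox hen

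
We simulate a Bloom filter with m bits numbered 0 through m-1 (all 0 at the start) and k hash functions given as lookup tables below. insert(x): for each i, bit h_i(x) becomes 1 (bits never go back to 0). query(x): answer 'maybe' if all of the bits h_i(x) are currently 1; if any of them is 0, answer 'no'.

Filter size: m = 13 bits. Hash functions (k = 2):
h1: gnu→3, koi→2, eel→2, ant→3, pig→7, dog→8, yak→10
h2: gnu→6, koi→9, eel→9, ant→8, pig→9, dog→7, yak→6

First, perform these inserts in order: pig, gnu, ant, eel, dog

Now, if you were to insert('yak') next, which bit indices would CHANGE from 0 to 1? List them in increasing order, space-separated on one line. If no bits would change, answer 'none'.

Start: bits=0000000000000
After insert 'pig': sets bits 7 9 -> bits=0000000101000
After insert 'gnu': sets bits 3 6 -> bits=0001001101000
After insert 'ant': sets bits 3 8 -> bits=0001001111000
After insert 'eel': sets bits 2 9 -> bits=0011001111000
After insert 'dog': sets bits 7 8 -> bits=0011001111000
insert 'yak' would touch bits 6 10; currently bit6=1, bit10=0
Bits that are 0 among those (would change 0->1): 10

Answer: 10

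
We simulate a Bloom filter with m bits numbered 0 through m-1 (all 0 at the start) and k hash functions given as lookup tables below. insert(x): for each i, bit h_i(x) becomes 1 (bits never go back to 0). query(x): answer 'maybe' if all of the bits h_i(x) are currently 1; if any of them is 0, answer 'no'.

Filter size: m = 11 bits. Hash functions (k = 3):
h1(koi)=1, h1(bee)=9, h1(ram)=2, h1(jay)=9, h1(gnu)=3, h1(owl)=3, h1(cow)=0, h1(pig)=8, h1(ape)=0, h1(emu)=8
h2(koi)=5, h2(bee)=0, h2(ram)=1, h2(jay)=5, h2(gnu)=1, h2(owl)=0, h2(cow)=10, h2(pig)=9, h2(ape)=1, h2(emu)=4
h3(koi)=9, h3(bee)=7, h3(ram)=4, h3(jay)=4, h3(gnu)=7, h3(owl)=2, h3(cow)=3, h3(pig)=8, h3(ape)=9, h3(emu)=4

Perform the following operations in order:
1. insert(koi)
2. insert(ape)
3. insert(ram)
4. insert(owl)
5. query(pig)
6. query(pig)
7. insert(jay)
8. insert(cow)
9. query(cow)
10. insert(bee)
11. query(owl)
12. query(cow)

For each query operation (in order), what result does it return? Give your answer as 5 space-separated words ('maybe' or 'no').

Start: bits=00000000000
Op 1: insert koi -> sets bits 1 5 9 -> bits=01000100010
Op 2: insert ape -> sets bits 0 1 9 -> bits=11000100010
Op 3: insert ram -> sets bits 1 2 4 -> bits=11101100010
Op 4: insert owl -> sets bits 0 2 3 -> bits=11111100010
Op 5: query pig -> checks bit8=0, bit9=1 (has a 0) -> no
Op 6: query pig -> checks bit8=0, bit9=1 (has a 0) -> no
Op 7: insert jay -> sets bits 4 5 9 -> bits=11111100010
Op 8: insert cow -> sets bits 0 3 10 -> bits=11111100011
Op 9: query cow -> checks bit0=1, bit3=1, bit10=1 (all 1) -> maybe
Op 10: insert bee -> sets bits 0 7 9 -> bits=11111101011
Op 11: query owl -> checks bit0=1, bit2=1, bit3=1 (all 1) -> maybe
Op 12: query cow -> checks bit0=1, bit3=1, bit10=1 (all 1) -> maybe
Query results in order: no no maybe maybe maybe

Answer: no no maybe maybe maybe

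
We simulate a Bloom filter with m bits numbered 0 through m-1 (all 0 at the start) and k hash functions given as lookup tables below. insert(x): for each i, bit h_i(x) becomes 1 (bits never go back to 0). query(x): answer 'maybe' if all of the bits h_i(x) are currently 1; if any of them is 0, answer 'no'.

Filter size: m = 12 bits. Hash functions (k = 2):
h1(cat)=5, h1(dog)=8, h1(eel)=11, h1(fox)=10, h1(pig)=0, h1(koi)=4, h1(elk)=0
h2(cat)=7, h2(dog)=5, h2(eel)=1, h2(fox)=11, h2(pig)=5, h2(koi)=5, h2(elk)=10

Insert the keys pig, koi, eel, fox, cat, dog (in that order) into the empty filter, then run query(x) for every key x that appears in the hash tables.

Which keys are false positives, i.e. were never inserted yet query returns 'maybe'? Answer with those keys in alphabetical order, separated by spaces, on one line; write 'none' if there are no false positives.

Start: bits=000000000000
After insert 'pig': sets bits 0 5 -> bits=100001000000
After insert 'koi': sets bits 4 5 -> bits=100011000000
After insert 'eel': sets bits 1 11 -> bits=110011000001
After insert 'fox': sets bits 10 11 -> bits=110011000011
After insert 'cat': sets bits 5 7 -> bits=110011010011
After insert 'dog': sets bits 5 8 -> bits=110011011011
Not inserted: elk — query each against bits=110011011011:
query elk: checks bit0=1, bit10=1 (all 1) -> maybe => FALSE POSITIVE
False positives (alphabetical): elk

Answer: elk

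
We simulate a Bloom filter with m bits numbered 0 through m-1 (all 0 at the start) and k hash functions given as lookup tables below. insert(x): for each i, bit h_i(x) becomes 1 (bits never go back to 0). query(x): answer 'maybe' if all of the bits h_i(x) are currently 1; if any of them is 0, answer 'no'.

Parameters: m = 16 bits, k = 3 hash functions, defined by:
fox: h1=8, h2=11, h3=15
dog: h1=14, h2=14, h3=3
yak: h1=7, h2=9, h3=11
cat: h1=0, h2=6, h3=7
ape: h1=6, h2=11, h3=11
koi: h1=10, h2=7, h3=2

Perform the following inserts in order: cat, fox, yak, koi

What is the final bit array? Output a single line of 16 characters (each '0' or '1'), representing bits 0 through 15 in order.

Answer: 1010001111110001

Derivation:
Start: bits=0000000000000000
After insert 'cat': sets bits 0 6 7 -> bits=1000001100000000
After insert 'fox': sets bits 8 11 15 -> bits=1000001110010001
After insert 'yak': sets bits 7 9 11 -> bits=1000001111010001
After insert 'koi': sets bits 2 7 10 -> bits=1010001111110001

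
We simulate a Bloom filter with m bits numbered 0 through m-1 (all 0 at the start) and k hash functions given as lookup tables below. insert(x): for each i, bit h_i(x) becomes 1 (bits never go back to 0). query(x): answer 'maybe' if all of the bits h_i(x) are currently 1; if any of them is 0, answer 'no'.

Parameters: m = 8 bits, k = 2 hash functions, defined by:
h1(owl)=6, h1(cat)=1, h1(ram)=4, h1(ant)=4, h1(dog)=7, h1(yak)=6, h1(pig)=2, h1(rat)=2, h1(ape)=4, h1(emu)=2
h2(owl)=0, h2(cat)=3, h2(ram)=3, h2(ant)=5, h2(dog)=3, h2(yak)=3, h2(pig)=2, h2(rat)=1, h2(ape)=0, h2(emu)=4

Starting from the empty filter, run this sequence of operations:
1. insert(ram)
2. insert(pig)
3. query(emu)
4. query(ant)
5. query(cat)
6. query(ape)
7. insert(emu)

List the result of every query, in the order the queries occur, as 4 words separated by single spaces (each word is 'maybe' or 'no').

Start: bits=00000000
Op 1: insert ram -> sets bits 3 4 -> bits=00011000
Op 2: insert pig -> sets bits 2 -> bits=00111000
Op 3: query emu -> checks bit2=1, bit4=1 (all 1) -> maybe
Op 4: query ant -> checks bit4=1, bit5=0 (has a 0) -> no
Op 5: query cat -> checks bit1=0, bit3=1 (has a 0) -> no
Op 6: query ape -> checks bit0=0, bit4=1 (has a 0) -> no
Op 7: insert emu -> sets bits 2 4 -> bits=00111000
Query results in order: maybe no no no

Answer: maybe no no no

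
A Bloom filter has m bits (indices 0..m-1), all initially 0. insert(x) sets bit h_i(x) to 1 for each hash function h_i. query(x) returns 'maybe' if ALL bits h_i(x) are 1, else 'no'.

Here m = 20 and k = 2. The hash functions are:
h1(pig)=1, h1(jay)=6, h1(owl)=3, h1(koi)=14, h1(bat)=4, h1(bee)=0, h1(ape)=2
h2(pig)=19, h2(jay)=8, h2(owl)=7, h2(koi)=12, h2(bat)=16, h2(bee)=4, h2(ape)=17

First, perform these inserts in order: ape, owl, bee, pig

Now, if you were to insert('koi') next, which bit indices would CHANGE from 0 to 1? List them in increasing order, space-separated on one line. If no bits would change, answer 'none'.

Start: bits=00000000000000000000
After insert 'ape': sets bits 2 17 -> bits=00100000000000000100
After insert 'owl': sets bits 3 7 -> bits=00110001000000000100
After insert 'bee': sets bits 0 4 -> bits=10111001000000000100
After insert 'pig': sets bits 1 19 -> bits=11111001000000000101
insert 'koi' would touch bits 12 14; currently bit12=0, bit14=0
Bits that are 0 among those (would change 0->1): 12 14

Answer: 12 14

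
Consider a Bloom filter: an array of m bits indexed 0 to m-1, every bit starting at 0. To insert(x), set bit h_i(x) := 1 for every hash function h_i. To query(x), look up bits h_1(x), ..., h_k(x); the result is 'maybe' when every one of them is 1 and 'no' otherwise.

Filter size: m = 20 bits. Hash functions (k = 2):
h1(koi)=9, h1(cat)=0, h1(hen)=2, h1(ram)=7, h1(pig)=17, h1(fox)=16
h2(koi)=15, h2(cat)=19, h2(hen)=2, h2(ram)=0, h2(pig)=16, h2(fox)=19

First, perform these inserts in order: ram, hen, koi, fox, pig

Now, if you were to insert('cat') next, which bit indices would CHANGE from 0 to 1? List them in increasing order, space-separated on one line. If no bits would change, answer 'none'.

Answer: none

Derivation:
Start: bits=00000000000000000000
After insert 'ram': sets bits 0 7 -> bits=10000001000000000000
After insert 'hen': sets bits 2 -> bits=10100001000000000000
After insert 'koi': sets bits 9 15 -> bits=10100001010000010000
After insert 'fox': sets bits 16 19 -> bits=10100001010000011001
After insert 'pig': sets bits 16 17 -> bits=10100001010000011101
insert 'cat' would touch bits 0 19; currently bit0=1, bit19=1
Bits that are 0 among those (would change 0->1): none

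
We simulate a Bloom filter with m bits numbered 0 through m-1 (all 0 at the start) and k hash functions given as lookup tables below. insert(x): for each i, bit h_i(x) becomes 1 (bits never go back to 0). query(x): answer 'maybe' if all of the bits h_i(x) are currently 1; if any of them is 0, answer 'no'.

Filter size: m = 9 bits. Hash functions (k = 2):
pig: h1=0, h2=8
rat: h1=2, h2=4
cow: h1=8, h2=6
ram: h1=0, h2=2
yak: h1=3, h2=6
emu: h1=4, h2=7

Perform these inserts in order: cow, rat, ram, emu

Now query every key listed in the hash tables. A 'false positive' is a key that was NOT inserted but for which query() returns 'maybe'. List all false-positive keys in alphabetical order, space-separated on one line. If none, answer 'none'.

Answer: pig

Derivation:
Start: bits=000000000
After insert 'cow': sets bits 6 8 -> bits=000000101
After insert 'rat': sets bits 2 4 -> bits=001010101
After insert 'ram': sets bits 0 2 -> bits=101010101
After insert 'emu': sets bits 4 7 -> bits=101010111
Not inserted: pig yak — query each against bits=101010111:
query pig: checks bit0=1, bit8=1 (all 1) -> maybe => FALSE POSITIVE
query yak: checks bit3=0, bit6=1 (has a 0) -> no => not a false positive
False positives (alphabetical): pig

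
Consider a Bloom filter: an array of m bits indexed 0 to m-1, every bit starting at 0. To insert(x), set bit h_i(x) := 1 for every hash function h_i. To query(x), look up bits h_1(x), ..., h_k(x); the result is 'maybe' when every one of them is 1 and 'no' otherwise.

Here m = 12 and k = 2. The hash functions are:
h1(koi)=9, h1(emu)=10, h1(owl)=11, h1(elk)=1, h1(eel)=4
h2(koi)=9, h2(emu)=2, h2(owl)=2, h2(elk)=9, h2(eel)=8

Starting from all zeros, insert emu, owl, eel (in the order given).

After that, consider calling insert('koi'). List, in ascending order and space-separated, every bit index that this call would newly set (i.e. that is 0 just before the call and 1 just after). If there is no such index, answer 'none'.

Start: bits=000000000000
After insert 'emu': sets bits 2 10 -> bits=001000000010
After insert 'owl': sets bits 2 11 -> bits=001000000011
After insert 'eel': sets bits 4 8 -> bits=001010001011
insert 'koi' would touch bits 9; currently bit9=0
Bits that are 0 among those (would change 0->1): 9

Answer: 9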